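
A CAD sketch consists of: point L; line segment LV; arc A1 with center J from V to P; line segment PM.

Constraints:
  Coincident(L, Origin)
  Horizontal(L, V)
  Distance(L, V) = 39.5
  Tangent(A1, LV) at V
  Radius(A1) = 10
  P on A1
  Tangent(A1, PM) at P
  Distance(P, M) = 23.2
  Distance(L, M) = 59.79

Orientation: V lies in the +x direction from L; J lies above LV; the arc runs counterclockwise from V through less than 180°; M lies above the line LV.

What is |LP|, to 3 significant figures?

50.5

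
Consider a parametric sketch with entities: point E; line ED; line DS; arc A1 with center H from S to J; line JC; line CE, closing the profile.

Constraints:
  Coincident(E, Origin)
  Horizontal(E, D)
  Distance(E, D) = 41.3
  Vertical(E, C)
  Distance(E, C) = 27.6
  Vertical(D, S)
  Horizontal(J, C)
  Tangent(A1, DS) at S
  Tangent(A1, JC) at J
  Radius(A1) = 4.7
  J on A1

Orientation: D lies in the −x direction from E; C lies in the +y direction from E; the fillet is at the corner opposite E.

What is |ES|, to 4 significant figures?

47.22

E is at the origin; ED is horizontal with |ED| = 41.3 and D on the −x side, so D = (-41.30, 0.000). E and C share the same x with |EC| = 27.6 and C on the +y side, so C = (0.000, 27.60). The virtual corner opposite E is at (-41.30, 27.60). Tangency of A1 to DS means the radius HS is perpendicular to DS and tangency of A1 to JC means the radius HJ is perpendicular to JC, with radius 4.7, so the center H sits 4.7 in from both sides at H = (-36.60, 22.90). That places the tangent points at S = (-41.30, 22.90) on DS and J = (-36.60, 27.60) on JC. Then |ES| = |S − E| = 47.22.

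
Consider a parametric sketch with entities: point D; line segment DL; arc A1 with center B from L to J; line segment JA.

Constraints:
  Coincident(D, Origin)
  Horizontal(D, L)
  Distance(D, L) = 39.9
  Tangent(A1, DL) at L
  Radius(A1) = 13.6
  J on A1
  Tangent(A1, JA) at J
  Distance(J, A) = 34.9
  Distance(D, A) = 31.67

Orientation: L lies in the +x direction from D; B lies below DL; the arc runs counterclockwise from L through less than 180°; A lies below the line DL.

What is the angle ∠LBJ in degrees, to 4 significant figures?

48.89°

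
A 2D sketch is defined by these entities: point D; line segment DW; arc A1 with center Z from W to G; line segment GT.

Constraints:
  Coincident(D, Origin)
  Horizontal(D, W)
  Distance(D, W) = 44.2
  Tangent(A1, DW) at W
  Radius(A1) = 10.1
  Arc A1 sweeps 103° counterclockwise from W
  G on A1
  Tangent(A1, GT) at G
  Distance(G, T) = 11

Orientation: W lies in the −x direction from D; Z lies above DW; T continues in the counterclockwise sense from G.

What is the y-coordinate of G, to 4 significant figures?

12.37

Since A1 is tangent to DW there, ZW ⟂ DW, so Z = W + (0, 10.1) = (-44.20, 10.10). On A1, W sits at bearing -90° from Z; a 103° counterclockwise sweep puts G at bearing 13°, so G = Z + 10.1·(cos 13°, sin 13°) = (-34.36, 12.37). So G.y = 12.37.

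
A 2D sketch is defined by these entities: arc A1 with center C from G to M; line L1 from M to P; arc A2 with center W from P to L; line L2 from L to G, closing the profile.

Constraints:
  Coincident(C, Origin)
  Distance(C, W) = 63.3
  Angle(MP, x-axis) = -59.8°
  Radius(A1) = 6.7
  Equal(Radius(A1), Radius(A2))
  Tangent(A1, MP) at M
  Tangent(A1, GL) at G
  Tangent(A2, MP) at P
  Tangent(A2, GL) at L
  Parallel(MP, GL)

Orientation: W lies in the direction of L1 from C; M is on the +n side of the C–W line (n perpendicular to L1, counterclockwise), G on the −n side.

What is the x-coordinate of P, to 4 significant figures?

37.63

The slot axis is L1's direction at -59.8°, so u = (cos -59.8°, sin -59.8°) = (0.5030, -0.8643) and n = (−sin -59.8°, cos -59.8°) = (0.8643, 0.5030). C is at the origin and W lies 63.3 along u from C, so W = 63.3·u = (31.84, -54.71). Tangency of A1 to both parallel lines with radius 6.7 puts M and G at C ± 6.7·n: M = (5.791, 3.370), G = (-5.791, -3.370). Equal radii place P and L the same way about W: P = W + 6.7·n = (37.63, -51.34), L = W − 6.7·n = (26.05, -58.08). So P.x = 37.63.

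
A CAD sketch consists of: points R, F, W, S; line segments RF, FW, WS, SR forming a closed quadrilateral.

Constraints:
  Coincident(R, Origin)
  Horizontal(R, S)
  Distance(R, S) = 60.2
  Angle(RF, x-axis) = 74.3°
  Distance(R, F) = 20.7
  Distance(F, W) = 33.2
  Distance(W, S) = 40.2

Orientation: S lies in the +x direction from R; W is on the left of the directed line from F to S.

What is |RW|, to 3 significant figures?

48.7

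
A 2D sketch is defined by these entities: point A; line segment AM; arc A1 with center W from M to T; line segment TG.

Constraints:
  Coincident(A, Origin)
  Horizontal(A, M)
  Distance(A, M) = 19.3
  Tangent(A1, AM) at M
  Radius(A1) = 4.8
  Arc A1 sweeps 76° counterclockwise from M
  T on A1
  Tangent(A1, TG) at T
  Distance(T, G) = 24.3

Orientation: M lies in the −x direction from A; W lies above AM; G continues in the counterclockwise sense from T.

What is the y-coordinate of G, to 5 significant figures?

27.217

On A1, M sits at bearing -90° from W; a 76° counterclockwise sweep puts T at bearing -14°, so T = W + 4.8·(cos -14°, sin -14°) = (-14.643, 3.6388). The tangent condition forces WT to be normal to TG, so TG runs along (−sin -14°, cos -14°); with |TG| = 24.3, G = (-8.7639, 27.217). So G.y = 27.217.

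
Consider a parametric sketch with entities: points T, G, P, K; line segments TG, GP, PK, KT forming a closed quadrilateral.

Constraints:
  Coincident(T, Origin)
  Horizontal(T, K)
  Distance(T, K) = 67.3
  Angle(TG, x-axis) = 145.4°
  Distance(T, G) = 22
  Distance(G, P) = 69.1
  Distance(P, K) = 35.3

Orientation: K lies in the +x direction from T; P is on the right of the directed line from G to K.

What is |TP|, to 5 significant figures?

47.152

T is at the origin; T and K share the same y with |TK| = 67.3 and K in +x, so K = (67.3, 0). TG runs at 145.4° with |TG| = 22.0, so G = (-18.109, 12.493). P is determined by |GP| = 69.1 and |PK| = 35.3 together: it lies at the intersection of circle(G, 69.1) and circle(K, 35.3). With |GK| = 86.318, the foot of the radical line on GK is 63.599 from G and the perpendicular offset is √(69.1² − 63.599²) = 27.018. Taking the right-of-GK solution: P = (40.910, -23.445).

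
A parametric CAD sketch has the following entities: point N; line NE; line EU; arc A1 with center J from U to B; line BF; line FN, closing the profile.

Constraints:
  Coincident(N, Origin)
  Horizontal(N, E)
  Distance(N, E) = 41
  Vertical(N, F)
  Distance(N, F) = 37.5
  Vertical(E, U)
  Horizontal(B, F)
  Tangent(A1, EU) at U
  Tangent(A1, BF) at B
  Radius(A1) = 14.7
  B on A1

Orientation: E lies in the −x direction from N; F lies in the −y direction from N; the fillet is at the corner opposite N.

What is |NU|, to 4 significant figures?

46.91

The virtual corner opposite N is at (-41.00, -37.50). Since A1 is tangent to EU there, JU ⟂ EU and tangency of A1 to BF means the radius JB is perpendicular to BF, with radius 14.7, so the center J sits 14.7 in from both sides at J = (-26.30, -22.80). That places the tangent points at U = (-41.00, -22.80) on EU and B = (-26.30, -37.50) on BF. Then |NU| = |U − N| = 46.91.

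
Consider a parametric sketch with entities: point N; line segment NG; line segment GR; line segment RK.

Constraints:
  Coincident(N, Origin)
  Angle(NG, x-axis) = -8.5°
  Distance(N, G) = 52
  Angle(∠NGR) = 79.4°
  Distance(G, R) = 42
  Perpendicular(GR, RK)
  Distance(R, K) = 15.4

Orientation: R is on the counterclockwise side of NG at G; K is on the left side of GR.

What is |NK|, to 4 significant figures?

48.24

N is at the origin; NG runs at -8.5° with length 52.0, so G = 52.0·(cos -8.5°, sin -8.5°) = (51.43, -7.686). ∠NGR = 79.4°, so GR runs at -8.5° + (180° − 79.4°) = 92.10° from the x-axis; with |GR| = 42.0, R = G + 42.0·(cos 92.10°, sin 92.10°) = (49.89, 34.29). GR is perpendicular to RK; with |RK| = 15.4 on the left of GR, K = R + 15.4·(-0.9993, -0.03664) = (34.50, 33.72). Then |NK| = |K − N| = 48.24.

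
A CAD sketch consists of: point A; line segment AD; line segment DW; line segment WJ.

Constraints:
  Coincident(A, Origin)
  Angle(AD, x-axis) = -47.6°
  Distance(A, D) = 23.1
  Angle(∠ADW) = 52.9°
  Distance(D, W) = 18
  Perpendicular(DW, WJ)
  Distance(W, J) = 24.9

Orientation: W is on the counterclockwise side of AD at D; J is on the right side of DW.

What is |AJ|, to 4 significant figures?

43.51

∠ADW = 52.9°, so DW runs at -47.6° + (180° − 52.9°) = 79.50° from the x-axis; with |DW| = 18.0, W = D + 18.0·(cos 79.50°, sin 79.50°) = (18.86, 0.6403). The perpendicularity gives WJ at right angles to DW; with |WJ| = 24.9 on the right of DW, J = W + 24.9·(0.9833, -0.1822) = (43.34, -3.897). Then |AJ| = |J − A| = 43.51.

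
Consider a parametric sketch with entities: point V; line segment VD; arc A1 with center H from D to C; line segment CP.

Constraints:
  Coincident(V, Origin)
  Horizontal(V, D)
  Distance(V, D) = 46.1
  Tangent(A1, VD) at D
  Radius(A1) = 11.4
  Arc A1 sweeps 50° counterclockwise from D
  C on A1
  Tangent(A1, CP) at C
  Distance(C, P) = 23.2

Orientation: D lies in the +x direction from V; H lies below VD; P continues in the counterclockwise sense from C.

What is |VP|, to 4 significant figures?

31.33

V is at the origin; V and D share the same y with |VD| = 46.1 and D on the +x side, so D = (46.10, 0.000). Since A1 is tangent to VD there, HD ⟂ VD, so H = D + (0, -11.4) = (46.10, -11.40). On A1, D sits at bearing 90° from H; a 50° counterclockwise sweep puts C at bearing 140°, so C = H + 11.4·(cos 140°, sin 140°) = (37.37, -4.072). A1 meets CP tangentially, so HC is at right angles to CP, so CP runs along (−sin 140°, cos 140°); with |CP| = 23.2, P = (22.45, -21.84). Then |VP| = |P − V| = 31.33.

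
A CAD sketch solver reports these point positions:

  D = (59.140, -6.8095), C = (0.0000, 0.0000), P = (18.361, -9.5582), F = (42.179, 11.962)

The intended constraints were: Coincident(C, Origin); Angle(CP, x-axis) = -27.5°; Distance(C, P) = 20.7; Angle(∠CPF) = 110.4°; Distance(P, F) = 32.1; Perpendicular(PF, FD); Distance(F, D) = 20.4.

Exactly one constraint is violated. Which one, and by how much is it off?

Distance(F, D) = 20.4 — off by 4.90.

C = (0.00, 0.00) ✓; CP at -27.50° ✓; |CP| = 20.70 ✓; ∠CPF = 110.4° ✓; |PF| = 32.10 ✓; ∠(PF, FD) = 90.00° ✓; |FD| = 25.30 ✗.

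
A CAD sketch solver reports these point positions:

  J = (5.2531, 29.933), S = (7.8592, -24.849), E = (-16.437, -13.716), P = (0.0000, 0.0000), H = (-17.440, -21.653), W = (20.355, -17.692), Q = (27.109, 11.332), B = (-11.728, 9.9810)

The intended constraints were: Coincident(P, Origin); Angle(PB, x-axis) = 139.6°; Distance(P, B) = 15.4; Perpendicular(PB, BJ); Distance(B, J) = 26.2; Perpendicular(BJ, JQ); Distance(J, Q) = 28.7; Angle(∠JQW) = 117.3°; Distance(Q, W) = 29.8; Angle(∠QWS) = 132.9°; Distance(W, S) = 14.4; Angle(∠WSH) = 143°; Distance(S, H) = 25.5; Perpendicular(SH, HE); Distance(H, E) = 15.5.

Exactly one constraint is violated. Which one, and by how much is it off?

Distance(H, E) = 15.5 — off by 7.50.

P = (0.00, 0.00) ✓; PB at 139.6° ✓; |PB| = 15.40 ✓; ∠(PB, BJ) = 90.00° ✓; |BJ| = 26.20 ✓; ∠(BJ, JQ) = 90.00° ✓; |JQ| = 28.70 ✓; ∠JQW = 117.3° ✓; |QW| = 29.80 ✓; ∠QWS = 132.9° ✓; |WS| = 14.40 ✓; ∠WSH = 143.0° ✓; |SH| = 25.50 ✓; ∠(SH, HE) = 90.00° ✓; |HE| = 8.000 ✗.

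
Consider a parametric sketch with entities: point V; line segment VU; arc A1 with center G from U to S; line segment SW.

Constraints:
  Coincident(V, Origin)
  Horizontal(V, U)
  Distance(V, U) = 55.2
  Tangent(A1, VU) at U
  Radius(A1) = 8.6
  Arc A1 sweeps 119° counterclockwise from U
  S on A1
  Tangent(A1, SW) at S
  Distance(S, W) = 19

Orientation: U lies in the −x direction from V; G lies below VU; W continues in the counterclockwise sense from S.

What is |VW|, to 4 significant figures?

61.05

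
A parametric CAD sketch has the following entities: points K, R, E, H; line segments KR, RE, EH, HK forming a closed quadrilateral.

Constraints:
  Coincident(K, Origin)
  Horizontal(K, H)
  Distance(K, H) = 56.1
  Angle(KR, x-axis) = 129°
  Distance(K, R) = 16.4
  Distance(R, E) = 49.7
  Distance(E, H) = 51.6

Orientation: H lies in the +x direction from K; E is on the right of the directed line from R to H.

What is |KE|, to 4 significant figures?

33.61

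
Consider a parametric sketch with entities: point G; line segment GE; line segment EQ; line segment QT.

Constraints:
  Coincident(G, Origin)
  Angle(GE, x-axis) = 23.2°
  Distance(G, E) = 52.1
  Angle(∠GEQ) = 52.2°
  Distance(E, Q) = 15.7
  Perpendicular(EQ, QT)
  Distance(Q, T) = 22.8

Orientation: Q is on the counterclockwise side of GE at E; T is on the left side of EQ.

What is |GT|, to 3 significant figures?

24.5

G is at the origin; GE runs at 23.2° with length 52.1, so E = 52.1·(cos 23.2°, sin 23.2°) = (47.9, 20.5). ∠GEQ = 52.2°, so EQ runs at 23.2° + (180° − 52.2°) = 151° from the x-axis; with |EQ| = 15.7, Q = E + 15.7·(cos 151°, sin 151°) = (34.2, 28.1). EQ is perpendicular to QT; with |QT| = 22.8 on the left of EQ, T = Q + 22.8·(-0.485, -0.875) = (23.1, 8.19). Then |GT| = |T − G| = 24.5.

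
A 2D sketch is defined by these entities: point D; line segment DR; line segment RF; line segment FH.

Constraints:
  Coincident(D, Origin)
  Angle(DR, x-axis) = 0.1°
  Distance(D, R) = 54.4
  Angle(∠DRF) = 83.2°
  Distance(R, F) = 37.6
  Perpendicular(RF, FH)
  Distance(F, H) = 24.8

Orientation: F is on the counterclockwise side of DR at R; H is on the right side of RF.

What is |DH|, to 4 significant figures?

84.75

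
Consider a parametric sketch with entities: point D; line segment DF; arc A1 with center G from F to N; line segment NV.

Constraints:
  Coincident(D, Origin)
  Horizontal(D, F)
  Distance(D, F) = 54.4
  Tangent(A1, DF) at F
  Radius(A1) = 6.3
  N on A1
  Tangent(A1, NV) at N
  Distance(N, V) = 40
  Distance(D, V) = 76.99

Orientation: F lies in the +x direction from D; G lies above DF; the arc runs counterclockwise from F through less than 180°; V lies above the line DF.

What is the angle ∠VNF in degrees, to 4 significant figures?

135.7°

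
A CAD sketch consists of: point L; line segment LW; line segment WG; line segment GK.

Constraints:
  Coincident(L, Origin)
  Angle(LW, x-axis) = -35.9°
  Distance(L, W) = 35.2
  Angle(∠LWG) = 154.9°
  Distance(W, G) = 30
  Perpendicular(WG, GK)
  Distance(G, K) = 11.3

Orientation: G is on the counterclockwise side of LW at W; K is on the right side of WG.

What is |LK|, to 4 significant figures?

67.21

L is at the origin; LW runs at -35.9° with length 35.2, so W = 35.2·(cos -35.9°, sin -35.9°) = (28.51, -20.64). ∠LWG = 154.9°, so WG runs at -35.9° + (180° − 154.9°) = -10.80° from the x-axis; with |WG| = 30.0, G = W + 30.0·(cos -10.80°, sin -10.80°) = (57.98, -26.26). WG ⟂ GK; with |GK| = 11.3 on the right of WG, K = G + 11.3·(-0.1874, -0.9823) = (55.86, -37.36). Then |LK| = |K − L| = 67.21.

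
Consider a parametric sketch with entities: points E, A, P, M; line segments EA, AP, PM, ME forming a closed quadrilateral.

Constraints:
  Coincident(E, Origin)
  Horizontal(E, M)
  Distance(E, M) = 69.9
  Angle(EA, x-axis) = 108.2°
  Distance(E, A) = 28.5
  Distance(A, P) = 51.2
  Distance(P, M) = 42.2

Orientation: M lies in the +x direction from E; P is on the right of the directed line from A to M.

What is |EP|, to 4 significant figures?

29.54

E is at the origin; E and M share the same y with |EM| = 69.9 and M in +x, so M = (69.9, 0). EA runs at 108.2° with |EA| = 28.5, so A = (-8.902, 27.07). P is determined by |AP| = 51.2 and |PM| = 42.2 together: it lies at the intersection of circle(A, 51.2) and circle(M, 42.2). With |AM| = 83.32, the foot of the radical line on AM is 46.71 from A and the perpendicular offset is √(51.2² − 46.71²) = 20.98. Taking the right-of-AM solution: P = (28.45, -7.940).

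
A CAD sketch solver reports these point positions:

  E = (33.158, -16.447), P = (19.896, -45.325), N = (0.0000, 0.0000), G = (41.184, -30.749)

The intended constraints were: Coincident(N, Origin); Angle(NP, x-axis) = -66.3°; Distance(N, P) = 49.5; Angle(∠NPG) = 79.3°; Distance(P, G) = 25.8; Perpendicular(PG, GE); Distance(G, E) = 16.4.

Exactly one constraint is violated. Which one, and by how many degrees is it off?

Perpendicular(PG, GE) — off by 5.10°.

N = (0.00, 0.00) ✓; NP at -66.30° ✓; |NP| = 49.50 ✓; ∠NPG = 79.30° ✓; |PG| = 25.80 ✓; ∠(PG, GE) = 84.90° ✗; |GE| = 16.40 ✓.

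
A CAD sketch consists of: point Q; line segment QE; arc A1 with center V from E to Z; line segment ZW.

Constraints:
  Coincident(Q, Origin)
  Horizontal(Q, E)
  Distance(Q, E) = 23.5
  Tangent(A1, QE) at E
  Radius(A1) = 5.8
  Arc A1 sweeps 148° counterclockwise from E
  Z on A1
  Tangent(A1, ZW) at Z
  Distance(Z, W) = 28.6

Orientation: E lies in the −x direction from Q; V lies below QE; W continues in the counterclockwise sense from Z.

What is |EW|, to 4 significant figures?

33.44

Q is at the origin; QE is horizontal with |QE| = 23.5 and E on the −x side, so E = (-23.50, 0.000). Tangency of A1 to QE means the radius VE is perpendicular to QE, so V = E + (0, -5.8) = (-23.50, -5.800). On A1, E sits at bearing 90° from V; a 148° counterclockwise sweep puts Z at bearing 238°, so Z = V + 5.8·(cos 238°, sin 238°) = (-26.57, -10.72). Tangency of A1 to ZW means the radius VZ is perpendicular to ZW, so ZW runs along (−sin 238°, cos 238°); with |ZW| = 28.6, W = (-2.319, -25.87). Then |EW| = |W − E| = 33.44.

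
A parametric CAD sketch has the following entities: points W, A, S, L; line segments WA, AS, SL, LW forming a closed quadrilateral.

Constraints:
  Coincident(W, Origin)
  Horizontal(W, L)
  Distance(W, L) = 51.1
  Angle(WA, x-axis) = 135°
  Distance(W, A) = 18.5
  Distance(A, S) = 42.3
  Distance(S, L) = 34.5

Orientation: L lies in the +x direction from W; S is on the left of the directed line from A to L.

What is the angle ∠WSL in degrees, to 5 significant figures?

90.780°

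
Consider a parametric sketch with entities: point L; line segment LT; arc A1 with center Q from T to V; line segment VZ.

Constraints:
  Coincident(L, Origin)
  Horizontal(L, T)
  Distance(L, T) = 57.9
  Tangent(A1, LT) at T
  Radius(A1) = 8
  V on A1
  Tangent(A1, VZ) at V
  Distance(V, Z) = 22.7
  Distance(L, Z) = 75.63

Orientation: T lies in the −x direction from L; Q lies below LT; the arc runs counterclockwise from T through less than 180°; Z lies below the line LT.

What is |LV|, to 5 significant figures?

66.090

L is at the origin; LT is horizontal with |LT| = 57.9 and T on the −x side, so T = (-57.900, 0.0000). A1 meets LT tangentially, so QT is at right angles to LT, so Q = T + (0, -8) = (-57.900, -8.0000). Since QV ⟂ VZ (tangency), |QZ| = √(8.0² + 22.7²) = 24.068 regardless of where V sits on A1. So Z lies on both circle(L, 75.63) and circle(Q, 24.068); the below-LT intersection is Z = (-69.907, -28.859). V is the foot of the tangent from Z: V = (-65.766, -6.5404).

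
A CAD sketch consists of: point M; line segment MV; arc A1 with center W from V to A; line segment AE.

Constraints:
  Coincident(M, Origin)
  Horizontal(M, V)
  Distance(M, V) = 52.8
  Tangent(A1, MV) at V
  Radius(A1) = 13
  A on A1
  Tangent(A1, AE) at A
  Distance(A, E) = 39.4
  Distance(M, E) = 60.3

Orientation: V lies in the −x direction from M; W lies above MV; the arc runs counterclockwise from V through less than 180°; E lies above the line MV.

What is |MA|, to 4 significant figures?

41.44

Checks: ∠(WV, VM) = 90.00° ✓; |WV| = 13.00 ✓; |WA| = 13.00 ✓; ∠(WA, AE) = 90.00° ✓; |AE| = 39.40 ✓; |ME| = 60.30 ✓.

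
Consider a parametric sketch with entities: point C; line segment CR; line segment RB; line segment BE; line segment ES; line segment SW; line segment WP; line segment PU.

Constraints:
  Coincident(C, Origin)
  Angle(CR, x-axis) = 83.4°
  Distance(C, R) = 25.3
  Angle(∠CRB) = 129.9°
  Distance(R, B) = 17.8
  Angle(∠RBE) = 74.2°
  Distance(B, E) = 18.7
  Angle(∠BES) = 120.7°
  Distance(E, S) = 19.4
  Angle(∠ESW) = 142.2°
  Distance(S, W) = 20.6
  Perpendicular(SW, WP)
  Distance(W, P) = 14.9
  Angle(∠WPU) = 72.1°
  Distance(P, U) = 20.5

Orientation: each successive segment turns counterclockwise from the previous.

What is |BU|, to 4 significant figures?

26.01

C is at the origin; CR runs at 83.4° with length 25.3, so R = (2.908, 25.13). ∠CRB = 129.9° gives RB at 133.5° from the x-axis; with |RB| = 17.8, B = (-9.345, 38.04). ∠RBE = 74.2° gives BE at -120.7° from the x-axis; with |BE| = 18.7, E = (-18.89, 21.96). ∠BES = 120.7° gives ES at -61.40° from the x-axis; with |ES| = 19.4, S = (-9.605, 4.932). ∠ESW = 142.2° gives SW at -23.60° from the x-axis; with |SW| = 20.6, W = (9.272, -3.315). SW is perpendicular to WP, so WP runs at 66.40°; with |WP| = 14.9, P = (15.24, 10.34). ∠WPU = 72.1° gives PU at 174.3° from the x-axis; with |PU| = 20.5, U = (-5.162, 12.37). Then |BU| = |U − B| = 26.01.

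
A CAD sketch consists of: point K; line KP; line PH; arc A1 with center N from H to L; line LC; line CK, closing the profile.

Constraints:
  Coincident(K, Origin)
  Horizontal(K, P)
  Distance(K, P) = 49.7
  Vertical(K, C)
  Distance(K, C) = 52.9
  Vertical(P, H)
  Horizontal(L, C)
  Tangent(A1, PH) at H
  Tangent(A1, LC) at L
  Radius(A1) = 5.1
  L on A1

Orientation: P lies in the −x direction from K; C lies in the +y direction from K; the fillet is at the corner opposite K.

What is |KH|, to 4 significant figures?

68.96

K is at the origin; K and P share the same y with |KP| = 49.7 and P on the −x side, so P = (-49.70, 0.000). KC is vertical with |KC| = 52.9 and C on the +y side, so C = (0.000, 52.90). The virtual corner opposite K is at (-49.70, 52.90). Since A1 is tangent to PH there, NH ⟂ PH and tangency of A1 to LC means the radius NL is perpendicular to LC, with radius 5.1, so the center N sits 5.1 in from both sides at N = (-44.60, 47.80). That places the tangent points at H = (-49.70, 47.80) on PH and L = (-44.60, 52.90) on LC. Then |KH| = |H − K| = 68.96.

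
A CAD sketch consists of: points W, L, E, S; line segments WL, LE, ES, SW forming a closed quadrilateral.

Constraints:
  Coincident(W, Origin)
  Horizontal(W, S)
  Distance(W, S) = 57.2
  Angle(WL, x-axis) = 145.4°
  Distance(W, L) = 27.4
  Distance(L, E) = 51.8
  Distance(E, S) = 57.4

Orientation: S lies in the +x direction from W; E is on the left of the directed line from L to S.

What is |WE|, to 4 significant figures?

48.78

Checks: |LE| = 51.80 ✓; |ES| = 57.40 ✓.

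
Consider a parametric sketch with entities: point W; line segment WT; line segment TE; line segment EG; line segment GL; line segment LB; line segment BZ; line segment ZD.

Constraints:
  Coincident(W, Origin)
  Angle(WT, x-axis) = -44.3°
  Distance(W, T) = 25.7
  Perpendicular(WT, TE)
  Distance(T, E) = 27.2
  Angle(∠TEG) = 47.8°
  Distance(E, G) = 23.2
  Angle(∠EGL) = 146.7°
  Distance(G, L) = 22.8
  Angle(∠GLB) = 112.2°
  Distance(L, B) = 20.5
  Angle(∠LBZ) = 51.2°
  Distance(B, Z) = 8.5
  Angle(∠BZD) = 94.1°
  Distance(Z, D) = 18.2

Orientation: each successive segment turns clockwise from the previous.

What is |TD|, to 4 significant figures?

28.41

W is at the origin; WT runs at -44.3° with length 25.7, so T = (18.39, -17.95). WT ⟂ TE, so TE runs at -134.3°; with |TE| = 27.2, E = (-0.6036, -37.42). ∠TEG = 47.8° gives EG at 93.50° from the x-axis; with |EG| = 23.2, G = (-2.020, -14.26). ∠EGL = 146.7° gives GL at 60.20° from the x-axis; with |GL| = 22.8, L = (9.311, 5.526). ∠GLB = 112.2° gives LB at -7.600° from the x-axis; with |LB| = 20.5, B = (29.63, 2.814). ∠LBZ = 51.2° gives BZ at -136.4° from the x-axis; with |BZ| = 8.5, Z = (23.48, -3.047). ∠BZD = 94.1° gives ZD at 137.7° from the x-axis; with |ZD| = 18.2, D = (10.01, 9.201). Then |TD| = |D − T| = 28.41.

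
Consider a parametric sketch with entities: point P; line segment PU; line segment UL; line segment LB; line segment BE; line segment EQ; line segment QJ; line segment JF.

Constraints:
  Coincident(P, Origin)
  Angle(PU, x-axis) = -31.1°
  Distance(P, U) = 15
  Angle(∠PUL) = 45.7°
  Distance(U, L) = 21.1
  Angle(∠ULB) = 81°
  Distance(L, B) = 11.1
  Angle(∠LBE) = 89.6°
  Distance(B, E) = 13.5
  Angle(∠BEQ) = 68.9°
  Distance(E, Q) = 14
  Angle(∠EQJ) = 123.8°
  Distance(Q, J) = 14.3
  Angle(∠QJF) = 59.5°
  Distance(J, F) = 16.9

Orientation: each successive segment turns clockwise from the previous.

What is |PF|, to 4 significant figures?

9.227

∠EQJ = 123.8° gives QJ at -162.1° from the x-axis; with |QJ| = 14.3, J = (-12.66, -18.66). ∠QJF = 59.5° gives JF at 77.40° from the x-axis; with |JF| = 16.9, F = (-8.970, -2.163). Then |PF| = |F − P| = 9.227.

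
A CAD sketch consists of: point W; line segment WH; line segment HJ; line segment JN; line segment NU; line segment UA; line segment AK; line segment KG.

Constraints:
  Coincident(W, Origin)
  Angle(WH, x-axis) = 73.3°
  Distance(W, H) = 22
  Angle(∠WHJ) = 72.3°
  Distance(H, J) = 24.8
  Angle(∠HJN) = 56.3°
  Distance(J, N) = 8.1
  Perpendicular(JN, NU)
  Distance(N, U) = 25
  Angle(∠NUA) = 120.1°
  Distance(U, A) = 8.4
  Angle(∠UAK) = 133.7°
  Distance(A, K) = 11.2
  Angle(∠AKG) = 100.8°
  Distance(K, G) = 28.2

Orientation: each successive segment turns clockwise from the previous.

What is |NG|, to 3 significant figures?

15.5

∠UAK = 133.7° gives AK at 5.70° from the x-axis; with |AK| = 11.2, K = (26.3, 35.0). ∠AKG = 100.8° gives KG at -73.5° from the x-axis; with |KG| = 28.2, G = (34.3, 7.93). Then |NG| = |G − N| = 15.5.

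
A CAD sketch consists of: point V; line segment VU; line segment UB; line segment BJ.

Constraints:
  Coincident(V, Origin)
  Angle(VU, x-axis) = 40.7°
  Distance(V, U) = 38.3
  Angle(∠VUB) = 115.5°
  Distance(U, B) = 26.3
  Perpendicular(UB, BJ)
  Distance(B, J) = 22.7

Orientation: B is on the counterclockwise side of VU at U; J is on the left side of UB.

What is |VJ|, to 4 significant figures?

44.40

V is at the origin; VU runs at 40.7° with length 38.3, so U = 38.3·(cos 40.7°, sin 40.7°) = (29.04, 24.98). ∠VUB = 115.5°, so UB runs at 40.7° + (180° − 115.5°) = 105.2° from the x-axis; with |UB| = 26.3, B = U + 26.3·(cos 105.2°, sin 105.2°) = (22.14, 50.36). UB ⟂ BJ; with |BJ| = 22.7 on the left of UB, J = B + 22.7·(-0.9650, -0.2622) = (0.2351, 44.40). Then |VJ| = |J − V| = 44.40.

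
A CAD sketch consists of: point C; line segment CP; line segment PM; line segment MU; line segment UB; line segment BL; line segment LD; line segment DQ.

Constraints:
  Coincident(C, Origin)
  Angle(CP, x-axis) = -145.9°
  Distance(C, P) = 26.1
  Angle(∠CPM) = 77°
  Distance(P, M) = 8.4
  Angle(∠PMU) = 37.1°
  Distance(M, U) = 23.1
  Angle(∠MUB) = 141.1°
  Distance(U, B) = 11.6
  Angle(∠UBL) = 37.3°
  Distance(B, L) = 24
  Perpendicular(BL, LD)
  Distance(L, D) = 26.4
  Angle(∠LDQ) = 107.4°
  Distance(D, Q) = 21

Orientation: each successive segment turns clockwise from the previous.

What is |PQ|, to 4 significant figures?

37.88

The perpendicularity gives LD at right angles to BL, so LD runs at 56.60°; with |LD| = 26.4, D = (-6.674, 5.335). ∠LDQ = 107.4° gives DQ at -16.00° from the x-axis; with |DQ| = 21.0, Q = (13.51, -0.4535). Then |PQ| = |Q − P| = 37.88.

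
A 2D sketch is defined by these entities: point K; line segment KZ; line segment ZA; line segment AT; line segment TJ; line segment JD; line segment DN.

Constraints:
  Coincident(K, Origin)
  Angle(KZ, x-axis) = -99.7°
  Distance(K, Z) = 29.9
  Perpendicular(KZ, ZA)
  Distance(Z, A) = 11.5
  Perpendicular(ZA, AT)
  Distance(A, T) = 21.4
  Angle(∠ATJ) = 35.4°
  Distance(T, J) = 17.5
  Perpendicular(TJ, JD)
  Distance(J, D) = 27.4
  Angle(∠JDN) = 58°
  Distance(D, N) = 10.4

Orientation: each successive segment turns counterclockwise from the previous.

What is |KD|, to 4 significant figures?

45.33

K is at the origin; KZ runs at -99.7° with length 29.9, so Z = (-5.038, -29.47). KZ ⟂ ZA, so ZA runs at -9.700°; with |ZA| = 11.5, A = (6.298, -31.41). ZA ⟂ AT, so AT runs at 80.30°; with |AT| = 21.4, T = (9.903, -10.32). ∠ATJ = 35.4° gives TJ at -135.1° from the x-axis; with |TJ| = 17.5, J = (-2.493, -22.67). TJ ⟂ JD, so JD runs at -45.10°; with |JD| = 27.4, D = (16.85, -42.08). Then |KD| = |D − K| = 45.33.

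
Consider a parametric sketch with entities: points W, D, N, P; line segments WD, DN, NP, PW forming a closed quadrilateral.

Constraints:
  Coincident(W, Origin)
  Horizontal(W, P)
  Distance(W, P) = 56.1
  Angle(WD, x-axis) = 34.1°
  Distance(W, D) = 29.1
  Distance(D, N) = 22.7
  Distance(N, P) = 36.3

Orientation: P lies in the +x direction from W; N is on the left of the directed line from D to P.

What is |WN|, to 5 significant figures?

51.544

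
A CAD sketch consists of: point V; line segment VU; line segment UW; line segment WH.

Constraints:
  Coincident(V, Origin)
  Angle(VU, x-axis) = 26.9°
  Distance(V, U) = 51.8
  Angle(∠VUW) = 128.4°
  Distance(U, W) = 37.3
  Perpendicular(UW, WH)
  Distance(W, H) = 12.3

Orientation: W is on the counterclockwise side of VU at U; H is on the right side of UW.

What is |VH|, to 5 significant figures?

87.320

∠VUW = 128.4°, so UW runs at 26.9° + (180° − 128.4°) = 78.500° from the x-axis; with |UW| = 37.3, W = U + 37.3·(cos 78.500°, sin 78.500°) = (53.632, 59.987). UW ⟂ WH; with |WH| = 12.3 on the right of UW, H = W + 12.3·(0.97992, -0.19937) = (65.685, 57.535). Then |VH| = |H − V| = 87.320.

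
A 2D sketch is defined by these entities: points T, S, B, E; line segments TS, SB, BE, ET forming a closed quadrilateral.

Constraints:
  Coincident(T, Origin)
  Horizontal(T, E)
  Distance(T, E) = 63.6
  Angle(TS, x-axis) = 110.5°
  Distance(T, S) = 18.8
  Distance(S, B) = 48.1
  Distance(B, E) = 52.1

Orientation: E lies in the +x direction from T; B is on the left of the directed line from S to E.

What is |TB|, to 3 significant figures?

55.0

Checks: |SB| = 48.10 ✓; |BE| = 52.10 ✓.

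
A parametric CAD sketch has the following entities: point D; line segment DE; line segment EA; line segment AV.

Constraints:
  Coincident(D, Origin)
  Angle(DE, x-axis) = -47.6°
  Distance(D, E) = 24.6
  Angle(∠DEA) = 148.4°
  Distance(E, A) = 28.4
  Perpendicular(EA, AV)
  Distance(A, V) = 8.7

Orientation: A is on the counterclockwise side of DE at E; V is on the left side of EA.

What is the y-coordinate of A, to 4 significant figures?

-25.99

D is at the origin; DE runs at -47.6° with length 24.6, so E = 24.6·(cos -47.6°, sin -47.6°) = (16.59, -18.17). ∠DEA = 148.4°, so EA runs at -47.6° + (180° − 148.4°) = -16.00° from the x-axis; with |EA| = 28.4, A = E + 28.4·(cos -16.00°, sin -16.00°) = (43.89, -25.99). So A.y = -25.99.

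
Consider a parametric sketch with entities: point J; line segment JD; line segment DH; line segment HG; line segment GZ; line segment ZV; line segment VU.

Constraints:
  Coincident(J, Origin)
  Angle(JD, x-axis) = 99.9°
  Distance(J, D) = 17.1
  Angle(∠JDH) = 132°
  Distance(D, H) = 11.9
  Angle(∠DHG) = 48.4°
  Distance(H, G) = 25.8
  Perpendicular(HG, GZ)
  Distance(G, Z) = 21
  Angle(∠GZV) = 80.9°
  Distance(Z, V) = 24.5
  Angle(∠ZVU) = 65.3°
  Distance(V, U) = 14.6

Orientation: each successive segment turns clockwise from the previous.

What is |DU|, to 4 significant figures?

4.313

∠GZV = 80.9° gives ZV at 91.20° from the x-axis; with |ZV| = 24.5, V = (-12.16, 21.57). ∠ZVU = 65.3° gives VU at -23.50° from the x-axis; with |VU| = 14.6, U = (1.230, 15.74). Then |DU| = |U − D| = 4.313.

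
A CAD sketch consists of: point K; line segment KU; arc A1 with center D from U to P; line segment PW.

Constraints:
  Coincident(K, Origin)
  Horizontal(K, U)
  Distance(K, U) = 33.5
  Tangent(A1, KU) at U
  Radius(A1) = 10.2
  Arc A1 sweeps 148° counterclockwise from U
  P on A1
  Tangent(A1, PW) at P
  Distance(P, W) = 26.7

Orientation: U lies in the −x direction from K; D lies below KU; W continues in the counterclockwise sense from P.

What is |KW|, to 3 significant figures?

36.8

K is at the origin; K and U share the same y with |KU| = 33.5 and U on the −x side, so U = (-33.5, 0.00). Since A1 is tangent to KU there, DU ⟂ KU, so D = U + (0, -10.2) = (-33.5, -10.2). On A1, U sits at bearing 90° from D; a 148° counterclockwise sweep puts P at bearing 238°, so P = D + 10.2·(cos 238°, sin 238°) = (-38.9, -18.9). The tangent condition forces DP to be normal to PW, so PW runs along (−sin 238°, cos 238°); with |PW| = 26.7, W = (-16.3, -33.0). Then |KW| = |W − K| = 36.8.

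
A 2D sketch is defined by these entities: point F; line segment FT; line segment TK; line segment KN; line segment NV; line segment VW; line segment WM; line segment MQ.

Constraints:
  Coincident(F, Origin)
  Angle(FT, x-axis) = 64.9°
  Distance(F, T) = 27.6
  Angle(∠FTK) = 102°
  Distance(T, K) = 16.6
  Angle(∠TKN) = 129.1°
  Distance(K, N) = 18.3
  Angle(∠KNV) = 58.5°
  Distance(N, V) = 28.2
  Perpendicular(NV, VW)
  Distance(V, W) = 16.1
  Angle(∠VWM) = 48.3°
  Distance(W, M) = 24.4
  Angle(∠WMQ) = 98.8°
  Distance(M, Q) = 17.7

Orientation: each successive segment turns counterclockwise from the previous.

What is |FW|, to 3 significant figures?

25.3

F is at the origin; FT runs at 64.9° with length 27.6, so T = (11.7, 25.0). ∠FTK = 102.0° gives TK at 143° from the x-axis; with |TK| = 16.6, K = (-1.53, 35.0). ∠TKN = 129.1° gives KN at -166° from the x-axis; with |KN| = 18.3, N = (-19.3, 30.6). ∠KNV = 58.5° gives NV at -44.7° from the x-axis; with |NV| = 28.2, V = (0.741, 10.8). NV ⟂ VW, so VW runs at 45.3°; with |VW| = 16.1, W = (12.1, 22.2). Then |FW| = |W − F| = 25.3.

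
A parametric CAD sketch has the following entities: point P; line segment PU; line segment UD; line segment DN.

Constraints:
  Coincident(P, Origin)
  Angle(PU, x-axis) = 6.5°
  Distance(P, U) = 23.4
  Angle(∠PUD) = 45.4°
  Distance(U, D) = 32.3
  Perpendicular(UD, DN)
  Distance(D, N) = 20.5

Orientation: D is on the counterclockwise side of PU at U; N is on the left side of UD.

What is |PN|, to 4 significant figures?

16.33

P is at the origin; PU runs at 6.5° with length 23.4, so U = 23.4·(cos 6.5°, sin 6.5°) = (23.25, 2.649). ∠PUD = 45.4°, so UD runs at 6.5° + (180° − 45.4°) = 141.1° from the x-axis; with |UD| = 32.3, D = U + 32.3·(cos 141.1°, sin 141.1°) = (-1.888, 22.93). The perpendicularity gives DN at right angles to UD; with |DN| = 20.5 on the left of UD, N = D + 20.5·(-0.6280, -0.7782) = (-14.76, 6.978). Then |PN| = |N − P| = 16.33.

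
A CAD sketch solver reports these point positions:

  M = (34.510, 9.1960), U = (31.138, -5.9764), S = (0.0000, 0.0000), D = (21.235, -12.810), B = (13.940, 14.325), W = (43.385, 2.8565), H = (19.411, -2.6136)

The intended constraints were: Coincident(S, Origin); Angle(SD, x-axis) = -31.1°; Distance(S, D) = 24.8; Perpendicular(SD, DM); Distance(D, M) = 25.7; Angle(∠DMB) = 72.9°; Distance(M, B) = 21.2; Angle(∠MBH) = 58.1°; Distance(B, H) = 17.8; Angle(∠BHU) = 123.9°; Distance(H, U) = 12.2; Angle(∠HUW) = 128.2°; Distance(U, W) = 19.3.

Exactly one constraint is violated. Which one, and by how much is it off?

Distance(U, W) = 19.3 — off by 4.20.

S = (0.00, 0.00) ✓; SD at -31.10° ✓; |SD| = 24.80 ✓; ∠(SD, DM) = 90.00° ✓; |DM| = 25.70 ✓; ∠DMB = 72.90° ✓; |MB| = 21.20 ✓; ∠MBH = 58.10° ✓; |BH| = 17.80 ✓; ∠BHU = 123.9° ✓; |HU| = 12.20 ✓; ∠HUW = 128.2° ✓; |UW| = 15.10 ✗.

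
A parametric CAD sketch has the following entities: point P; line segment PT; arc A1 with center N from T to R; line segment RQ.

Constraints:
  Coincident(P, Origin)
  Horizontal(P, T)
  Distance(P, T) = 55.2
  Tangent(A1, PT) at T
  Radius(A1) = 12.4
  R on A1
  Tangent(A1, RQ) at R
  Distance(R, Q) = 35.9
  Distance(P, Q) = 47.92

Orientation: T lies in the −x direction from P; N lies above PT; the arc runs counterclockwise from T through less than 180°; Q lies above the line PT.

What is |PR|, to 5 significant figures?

44.648

P is at the origin; PT is horizontal with |PT| = 55.2 and T on the −x side, so T = (-55.200, 0.0000). The tangent condition forces NT to be normal to PT, so N = T + (0, 12.4) = (-55.200, 12.400). Since NR ⟂ RQ (tangency), |NQ| = √(12.4² + 35.9²) = 37.981 regardless of where R sits on A1. So Q lies on both circle(P, 47.92) and circle(N, 37.981); the above-PT intersection is Q = (-27.988, 38.897). R is the foot of the tangent from Q: R = (-44.123, 6.8271).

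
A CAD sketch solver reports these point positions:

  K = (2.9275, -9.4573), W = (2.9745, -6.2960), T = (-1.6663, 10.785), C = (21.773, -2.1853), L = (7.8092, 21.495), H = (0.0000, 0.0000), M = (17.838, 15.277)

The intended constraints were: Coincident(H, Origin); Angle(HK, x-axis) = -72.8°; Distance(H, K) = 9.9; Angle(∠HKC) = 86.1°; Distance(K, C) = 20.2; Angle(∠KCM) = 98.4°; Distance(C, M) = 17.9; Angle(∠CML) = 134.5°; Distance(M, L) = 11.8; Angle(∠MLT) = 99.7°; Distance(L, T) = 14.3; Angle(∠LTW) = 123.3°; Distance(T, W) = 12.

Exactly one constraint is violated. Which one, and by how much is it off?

Distance(T, W) = 12 — off by 5.70.

H = (0.00, 0.00) ✓; HK at -72.80° ✓; |HK| = 9.900 ✓; ∠HKC = 86.10° ✓; |KC| = 20.20 ✓; ∠KCM = 98.40° ✓; |CM| = 17.90 ✓; ∠CML = 134.5° ✓; |ML| = 11.80 ✓; ∠MLT = 99.70° ✓; |LT| = 14.30 ✓; ∠LTW = 123.3° ✓; |TW| = 17.70 ✗.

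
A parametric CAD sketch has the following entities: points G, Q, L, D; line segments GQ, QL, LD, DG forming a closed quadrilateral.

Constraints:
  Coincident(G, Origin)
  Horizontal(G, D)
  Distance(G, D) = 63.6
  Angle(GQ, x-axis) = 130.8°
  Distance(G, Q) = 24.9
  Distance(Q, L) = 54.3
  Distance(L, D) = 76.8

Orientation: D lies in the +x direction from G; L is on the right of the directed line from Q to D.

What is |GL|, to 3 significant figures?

34.7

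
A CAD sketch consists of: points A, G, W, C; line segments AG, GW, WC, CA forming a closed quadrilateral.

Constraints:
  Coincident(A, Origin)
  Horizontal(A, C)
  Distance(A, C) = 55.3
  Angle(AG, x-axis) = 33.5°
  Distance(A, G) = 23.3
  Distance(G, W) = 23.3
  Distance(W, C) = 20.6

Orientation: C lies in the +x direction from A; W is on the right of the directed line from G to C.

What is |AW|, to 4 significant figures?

35.43

A is at the origin; A and C share the same y with |AC| = 55.3 and C in +x, so C = (55.3, 0). AG runs at 33.5° with |AG| = 23.3, so G = (19.43, 12.86). W is determined by |GW| = 23.3 and |WC| = 20.6 together: it lies at the intersection of circle(G, 23.3) and circle(C, 20.6). With |GC| = 38.11, the foot of the radical line on GC is 20.61 from G and the perpendicular offset is √(23.3² − 20.61²) = 10.87. Taking the right-of-GC solution: W = (35.16, -4.328).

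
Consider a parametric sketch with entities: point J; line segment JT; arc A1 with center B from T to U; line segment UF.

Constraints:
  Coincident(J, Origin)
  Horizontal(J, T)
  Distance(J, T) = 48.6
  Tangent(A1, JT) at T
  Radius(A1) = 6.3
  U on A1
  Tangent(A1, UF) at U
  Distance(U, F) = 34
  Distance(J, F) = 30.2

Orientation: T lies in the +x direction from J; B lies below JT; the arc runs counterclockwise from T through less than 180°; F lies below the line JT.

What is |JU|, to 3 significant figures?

44.5

Checks: |BU| = 6.300 ✓; ∠(BU, UF) = 90.00° ✓; |UF| = 34.00 ✓; |JF| = 30.20 ✓.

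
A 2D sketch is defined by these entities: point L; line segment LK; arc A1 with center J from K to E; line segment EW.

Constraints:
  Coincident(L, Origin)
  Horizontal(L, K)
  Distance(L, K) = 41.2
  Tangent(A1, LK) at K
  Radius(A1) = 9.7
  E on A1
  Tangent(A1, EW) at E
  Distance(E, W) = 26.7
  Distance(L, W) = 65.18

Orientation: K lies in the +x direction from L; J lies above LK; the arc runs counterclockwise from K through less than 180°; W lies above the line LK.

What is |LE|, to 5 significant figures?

51.376

Checks: |JE| = 9.700 ✓; ∠(JE, EW) = 90.00° ✓; |EW| = 26.70 ✓; |LW| = 65.18 ✓.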